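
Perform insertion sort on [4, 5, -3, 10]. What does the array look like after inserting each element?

First element 4 is already 'sorted'
Insert 5: shifted 0 elements -> [4, 5, -3, 10]
Insert -3: shifted 2 elements -> [-3, 4, 5, 10]
Insert 10: shifted 0 elements -> [-3, 4, 5, 10]


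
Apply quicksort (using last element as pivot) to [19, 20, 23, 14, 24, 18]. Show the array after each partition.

Partition 1: pivot=18 at index 1 -> [14, 18, 23, 19, 24, 20]
Partition 2: pivot=20 at index 3 -> [14, 18, 19, 20, 24, 23]
Partition 3: pivot=23 at index 4 -> [14, 18, 19, 20, 23, 24]


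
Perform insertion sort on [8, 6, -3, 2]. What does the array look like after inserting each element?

First element 8 is already 'sorted'
Insert 6: shifted 1 elements -> [6, 8, -3, 2]
Insert -3: shifted 2 elements -> [-3, 6, 8, 2]
Insert 2: shifted 2 elements -> [-3, 2, 6, 8]


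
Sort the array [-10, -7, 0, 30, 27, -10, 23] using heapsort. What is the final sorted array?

Build heap: [30, 27, 23, -7, -10, -10, 0]
Extract 30: [27, 0, 23, -7, -10, -10, 30]
Extract 27: [23, 0, -10, -7, -10, 27, 30]
Extract 23: [0, -7, -10, -10, 23, 27, 30]
Extract 0: [-7, -10, -10, 0, 23, 27, 30]
Extract -7: [-10, -10, -7, 0, 23, 27, 30]
Extract -10: [-10, -10, -7, 0, 23, 27, 30]


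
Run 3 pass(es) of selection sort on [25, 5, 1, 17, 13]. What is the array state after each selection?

Pass 1: Select minimum 1 at index 2, swap -> [1, 5, 25, 17, 13]
Pass 2: Select minimum 5 at index 1, swap -> [1, 5, 25, 17, 13]
Pass 3: Select minimum 13 at index 4, swap -> [1, 5, 13, 17, 25]


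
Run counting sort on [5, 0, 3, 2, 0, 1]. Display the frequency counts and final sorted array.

Count array: [2, 1, 1, 1, 0, 1]
(count[i] = number of elements equal to i)
Cumulative count: [2, 3, 4, 5, 5, 6]
Sorted: [0, 0, 1, 2, 3, 5]


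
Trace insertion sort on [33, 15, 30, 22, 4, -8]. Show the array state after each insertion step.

First element 33 is already 'sorted'
Insert 15: shifted 1 elements -> [15, 33, 30, 22, 4, -8]
Insert 30: shifted 1 elements -> [15, 30, 33, 22, 4, -8]
Insert 22: shifted 2 elements -> [15, 22, 30, 33, 4, -8]
Insert 4: shifted 4 elements -> [4, 15, 22, 30, 33, -8]
Insert -8: shifted 5 elements -> [-8, 4, 15, 22, 30, 33]


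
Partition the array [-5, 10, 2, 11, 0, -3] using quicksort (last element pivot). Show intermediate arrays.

Partition 1: pivot=-3 at index 1 -> [-5, -3, 2, 11, 0, 10]
Partition 2: pivot=10 at index 4 -> [-5, -3, 2, 0, 10, 11]
Partition 3: pivot=0 at index 2 -> [-5, -3, 0, 2, 10, 11]


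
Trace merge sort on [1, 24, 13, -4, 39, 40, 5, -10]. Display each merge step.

Divide and conquer:
  Merge [1] + [24] -> [1, 24]
  Merge [13] + [-4] -> [-4, 13]
  Merge [1, 24] + [-4, 13] -> [-4, 1, 13, 24]
  Merge [39] + [40] -> [39, 40]
  Merge [5] + [-10] -> [-10, 5]
  Merge [39, 40] + [-10, 5] -> [-10, 5, 39, 40]
  Merge [-4, 1, 13, 24] + [-10, 5, 39, 40] -> [-10, -4, 1, 5, 13, 24, 39, 40]


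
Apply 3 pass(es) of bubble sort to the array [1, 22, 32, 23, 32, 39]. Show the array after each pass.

After pass 1: [1, 22, 23, 32, 32, 39] (1 swaps)
After pass 2: [1, 22, 23, 32, 32, 39] (0 swaps)
After pass 3: [1, 22, 23, 32, 32, 39] (0 swaps)
Total swaps: 1


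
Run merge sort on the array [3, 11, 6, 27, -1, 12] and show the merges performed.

Divide and conquer:
  Merge [11] + [6] -> [6, 11]
  Merge [3] + [6, 11] -> [3, 6, 11]
  Merge [-1] + [12] -> [-1, 12]
  Merge [27] + [-1, 12] -> [-1, 12, 27]
  Merge [3, 6, 11] + [-1, 12, 27] -> [-1, 3, 6, 11, 12, 27]


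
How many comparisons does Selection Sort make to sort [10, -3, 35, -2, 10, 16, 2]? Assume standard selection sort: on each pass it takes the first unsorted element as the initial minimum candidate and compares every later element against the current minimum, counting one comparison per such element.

Pass 1: scan indices 1..6 for the minimum = 6 comparison(s); min is -3, place at index 0 -> [-3, 10, 35, -2, 10, 16, 2]
Pass 2: scan indices 2..6 for the minimum = 5 comparison(s); min is -2, place at index 1 -> [-3, -2, 35, 10, 10, 16, 2]
Pass 3: scan indices 3..6 for the minimum = 4 comparison(s); min is 2, place at index 2 -> [-3, -2, 2, 10, 10, 16, 35]
Pass 4: scan indices 4..6 for the minimum = 3 comparison(s); min is 10, place at index 3 -> [-3, -2, 2, 10, 10, 16, 35]
Pass 5: scan indices 5..6 for the minimum = 2 comparison(s); min is 10, place at index 4 -> [-3, -2, 2, 10, 10, 16, 35]
Pass 6: scan indices 6..6 for the minimum = 1 comparison(s); min is 16, place at index 5 -> [-3, -2, 2, 10, 10, 16, 35]
Selection sort always scans the whole unsorted suffix, so the count is (n-1) + (n-2) + ... + 1 = n(n-1)/2 = 7*6/2 = 21 regardless of the input order.
Total comparisons: 6 + 5 + 4 + 3 + 2 + 1 = 21


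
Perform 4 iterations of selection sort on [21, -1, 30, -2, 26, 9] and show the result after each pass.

Pass 1: Select minimum -2 at index 3, swap -> [-2, -1, 30, 21, 26, 9]
Pass 2: Select minimum -1 at index 1, swap -> [-2, -1, 30, 21, 26, 9]
Pass 3: Select minimum 9 at index 5, swap -> [-2, -1, 9, 21, 26, 30]
Pass 4: Select minimum 21 at index 3, swap -> [-2, -1, 9, 21, 26, 30]


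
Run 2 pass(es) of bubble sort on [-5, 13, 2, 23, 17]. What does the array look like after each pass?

After pass 1: [-5, 2, 13, 17, 23] (2 swaps)
After pass 2: [-5, 2, 13, 17, 23] (0 swaps)
Total swaps: 2


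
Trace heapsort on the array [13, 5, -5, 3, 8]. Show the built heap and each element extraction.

Build heap: [13, 8, -5, 3, 5]
Extract 13: [8, 5, -5, 3, 13]
Extract 8: [5, 3, -5, 8, 13]
Extract 5: [3, -5, 5, 8, 13]
Extract 3: [-5, 3, 5, 8, 13]


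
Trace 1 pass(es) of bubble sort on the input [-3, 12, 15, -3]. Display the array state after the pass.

After pass 1: [-3, 12, -3, 15] (1 swaps)
Total swaps: 1


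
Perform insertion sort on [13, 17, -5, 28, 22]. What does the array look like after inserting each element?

First element 13 is already 'sorted'
Insert 17: shifted 0 elements -> [13, 17, -5, 28, 22]
Insert -5: shifted 2 elements -> [-5, 13, 17, 28, 22]
Insert 28: shifted 0 elements -> [-5, 13, 17, 28, 22]
Insert 22: shifted 1 elements -> [-5, 13, 17, 22, 28]


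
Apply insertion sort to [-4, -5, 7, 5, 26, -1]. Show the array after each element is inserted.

First element -4 is already 'sorted'
Insert -5: shifted 1 elements -> [-5, -4, 7, 5, 26, -1]
Insert 7: shifted 0 elements -> [-5, -4, 7, 5, 26, -1]
Insert 5: shifted 1 elements -> [-5, -4, 5, 7, 26, -1]
Insert 26: shifted 0 elements -> [-5, -4, 5, 7, 26, -1]
Insert -1: shifted 3 elements -> [-5, -4, -1, 5, 7, 26]


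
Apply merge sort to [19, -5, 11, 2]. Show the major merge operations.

Divide and conquer:
  Merge [19] + [-5] -> [-5, 19]
  Merge [11] + [2] -> [2, 11]
  Merge [-5, 19] + [2, 11] -> [-5, 2, 11, 19]


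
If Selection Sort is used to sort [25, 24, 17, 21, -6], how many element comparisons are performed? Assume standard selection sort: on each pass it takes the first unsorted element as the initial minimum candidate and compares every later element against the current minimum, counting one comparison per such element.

Pass 1: scan indices 1..4 for the minimum = 4 comparison(s); min is -6, place at index 0 -> [-6, 24, 17, 21, 25]
Pass 2: scan indices 2..4 for the minimum = 3 comparison(s); min is 17, place at index 1 -> [-6, 17, 24, 21, 25]
Pass 3: scan indices 3..4 for the minimum = 2 comparison(s); min is 21, place at index 2 -> [-6, 17, 21, 24, 25]
Pass 4: scan indices 4..4 for the minimum = 1 comparison(s); min is 24, place at index 3 -> [-6, 17, 21, 24, 25]
Selection sort always scans the whole unsorted suffix, so the count is (n-1) + (n-2) + ... + 1 = n(n-1)/2 = 5*4/2 = 10 regardless of the input order.
Total comparisons: 4 + 3 + 2 + 1 = 10


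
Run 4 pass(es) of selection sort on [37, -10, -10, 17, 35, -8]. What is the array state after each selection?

Pass 1: Select minimum -10 at index 1, swap -> [-10, 37, -10, 17, 35, -8]
Pass 2: Select minimum -10 at index 2, swap -> [-10, -10, 37, 17, 35, -8]
Pass 3: Select minimum -8 at index 5, swap -> [-10, -10, -8, 17, 35, 37]
Pass 4: Select minimum 17 at index 3, swap -> [-10, -10, -8, 17, 35, 37]


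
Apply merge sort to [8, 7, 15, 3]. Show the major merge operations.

Divide and conquer:
  Merge [8] + [7] -> [7, 8]
  Merge [15] + [3] -> [3, 15]
  Merge [7, 8] + [3, 15] -> [3, 7, 8, 15]


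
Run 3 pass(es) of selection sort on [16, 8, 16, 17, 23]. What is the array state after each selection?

Pass 1: Select minimum 8 at index 1, swap -> [8, 16, 16, 17, 23]
Pass 2: Select minimum 16 at index 1, swap -> [8, 16, 16, 17, 23]
Pass 3: Select minimum 16 at index 2, swap -> [8, 16, 16, 17, 23]


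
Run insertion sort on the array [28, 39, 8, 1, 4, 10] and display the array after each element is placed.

First element 28 is already 'sorted'
Insert 39: shifted 0 elements -> [28, 39, 8, 1, 4, 10]
Insert 8: shifted 2 elements -> [8, 28, 39, 1, 4, 10]
Insert 1: shifted 3 elements -> [1, 8, 28, 39, 4, 10]
Insert 4: shifted 3 elements -> [1, 4, 8, 28, 39, 10]
Insert 10: shifted 2 elements -> [1, 4, 8, 10, 28, 39]


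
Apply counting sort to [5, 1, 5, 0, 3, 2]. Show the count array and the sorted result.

Count array: [1, 1, 1, 1, 0, 2]
(count[i] = number of elements equal to i)
Cumulative count: [1, 2, 3, 4, 4, 6]
Sorted: [0, 1, 2, 3, 5, 5]


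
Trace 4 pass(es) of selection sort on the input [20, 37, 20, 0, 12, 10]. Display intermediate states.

Pass 1: Select minimum 0 at index 3, swap -> [0, 37, 20, 20, 12, 10]
Pass 2: Select minimum 10 at index 5, swap -> [0, 10, 20, 20, 12, 37]
Pass 3: Select minimum 12 at index 4, swap -> [0, 10, 12, 20, 20, 37]
Pass 4: Select minimum 20 at index 3, swap -> [0, 10, 12, 20, 20, 37]


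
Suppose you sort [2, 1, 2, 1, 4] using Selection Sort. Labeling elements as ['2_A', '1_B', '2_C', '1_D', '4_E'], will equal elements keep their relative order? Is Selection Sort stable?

Trace Selection Sort on the labeled array (the key is the number; the letter only tracks identity):
  Pass 1: minimum of unsorted part is 1_B at index 1; swap it with 2_A at index 0 -> [1_B, 2_A, 2_C, 1_D, 4_E]
  Pass 2: minimum of unsorted part is 1_D at index 3; swap it with 2_A at index 1 -> [1_B, 1_D, 2_C, 2_A, 4_E]
  Pass 3: minimum 2_C is already at index 2; no swap -> [1_B, 1_D, 2_C, 2_A, 4_E]
  Pass 4: minimum 2_A is already at index 3; no swap -> [1_B, 1_D, 2_C, 2_A, 4_E]
Final order: [1_B, 1_D, 2_C, 2_A, 4_E]
Equal keys:
  value 1: originally 1_B, 1_D; after sorting 1_B, 1_D -> order preserved
  value 2: originally 2_A, 2_C; after sorting 2_C, 2_A -> order changed
Equal keys were reordered, so Selection Sort is not stable: the long-range swap that moves the minimum into place can carry an element past an equal key. (One such input is enough; an unstable sort may happen to preserve order on other inputs, but it gives no guarantee.)
Answer: Not stable


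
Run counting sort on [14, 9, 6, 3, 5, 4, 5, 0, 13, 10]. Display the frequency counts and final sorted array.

Count array: [1, 0, 0, 1, 1, 2, 1, 0, 0, 1, 1, 0, 0, 1, 1]
(count[i] = number of elements equal to i)
Cumulative count: [1, 1, 1, 2, 3, 5, 6, 6, 6, 7, 8, 8, 8, 9, 10]
Sorted: [0, 3, 4, 5, 5, 6, 9, 10, 13, 14]


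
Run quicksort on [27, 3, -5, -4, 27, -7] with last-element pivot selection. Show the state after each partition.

Partition 1: pivot=-7 at index 0 -> [-7, 3, -5, -4, 27, 27]
Partition 2: pivot=27 at index 5 -> [-7, 3, -5, -4, 27, 27]
Partition 3: pivot=27 at index 4 -> [-7, 3, -5, -4, 27, 27]
Partition 4: pivot=-4 at index 2 -> [-7, -5, -4, 3, 27, 27]


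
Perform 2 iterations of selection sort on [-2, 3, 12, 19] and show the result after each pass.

Pass 1: Select minimum -2 at index 0, swap -> [-2, 3, 12, 19]
Pass 2: Select minimum 3 at index 1, swap -> [-2, 3, 12, 19]


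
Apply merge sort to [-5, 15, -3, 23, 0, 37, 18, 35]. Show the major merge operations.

Divide and conquer:
  Merge [-5] + [15] -> [-5, 15]
  Merge [-3] + [23] -> [-3, 23]
  Merge [-5, 15] + [-3, 23] -> [-5, -3, 15, 23]
  Merge [0] + [37] -> [0, 37]
  Merge [18] + [35] -> [18, 35]
  Merge [0, 37] + [18, 35] -> [0, 18, 35, 37]
  Merge [-5, -3, 15, 23] + [0, 18, 35, 37] -> [-5, -3, 0, 15, 18, 23, 35, 37]


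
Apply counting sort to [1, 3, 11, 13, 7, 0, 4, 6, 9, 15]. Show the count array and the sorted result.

Count array: [1, 1, 0, 1, 1, 0, 1, 1, 0, 1, 0, 1, 0, 1, 0, 1]
(count[i] = number of elements equal to i)
Cumulative count: [1, 2, 2, 3, 4, 4, 5, 6, 6, 7, 7, 8, 8, 9, 9, 10]
Sorted: [0, 1, 3, 4, 6, 7, 9, 11, 13, 15]


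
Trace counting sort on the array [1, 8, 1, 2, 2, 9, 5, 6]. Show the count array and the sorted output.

Count array: [0, 2, 2, 0, 0, 1, 1, 0, 1, 1]
(count[i] = number of elements equal to i)
Cumulative count: [0, 2, 4, 4, 4, 5, 6, 6, 7, 8]
Sorted: [1, 1, 2, 2, 5, 6, 8, 9]


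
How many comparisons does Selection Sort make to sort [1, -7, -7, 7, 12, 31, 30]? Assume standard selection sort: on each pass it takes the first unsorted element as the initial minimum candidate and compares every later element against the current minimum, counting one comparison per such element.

Pass 1: scan indices 1..6 for the minimum = 6 comparison(s); min is -7, place at index 0 -> [-7, 1, -7, 7, 12, 31, 30]
Pass 2: scan indices 2..6 for the minimum = 5 comparison(s); min is -7, place at index 1 -> [-7, -7, 1, 7, 12, 31, 30]
Pass 3: scan indices 3..6 for the minimum = 4 comparison(s); min is 1, place at index 2 -> [-7, -7, 1, 7, 12, 31, 30]
Pass 4: scan indices 4..6 for the minimum = 3 comparison(s); min is 7, place at index 3 -> [-7, -7, 1, 7, 12, 31, 30]
Pass 5: scan indices 5..6 for the minimum = 2 comparison(s); min is 12, place at index 4 -> [-7, -7, 1, 7, 12, 31, 30]
Pass 6: scan indices 6..6 for the minimum = 1 comparison(s); min is 30, place at index 5 -> [-7, -7, 1, 7, 12, 30, 31]
Selection sort always scans the whole unsorted suffix, so the count is (n-1) + (n-2) + ... + 1 = n(n-1)/2 = 7*6/2 = 21 regardless of the input order.
Total comparisons: 6 + 5 + 4 + 3 + 2 + 1 = 21


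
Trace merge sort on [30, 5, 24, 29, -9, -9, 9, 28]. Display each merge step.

Divide and conquer:
  Merge [30] + [5] -> [5, 30]
  Merge [24] + [29] -> [24, 29]
  Merge [5, 30] + [24, 29] -> [5, 24, 29, 30]
  Merge [-9] + [-9] -> [-9, -9]
  Merge [9] + [28] -> [9, 28]
  Merge [-9, -9] + [9, 28] -> [-9, -9, 9, 28]
  Merge [5, 24, 29, 30] + [-9, -9, 9, 28] -> [-9, -9, 5, 9, 24, 28, 29, 30]


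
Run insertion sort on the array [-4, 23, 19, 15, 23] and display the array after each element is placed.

First element -4 is already 'sorted'
Insert 23: shifted 0 elements -> [-4, 23, 19, 15, 23]
Insert 19: shifted 1 elements -> [-4, 19, 23, 15, 23]
Insert 15: shifted 2 elements -> [-4, 15, 19, 23, 23]
Insert 23: shifted 0 elements -> [-4, 15, 19, 23, 23]


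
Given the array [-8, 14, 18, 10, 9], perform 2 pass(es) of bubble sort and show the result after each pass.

After pass 1: [-8, 14, 10, 9, 18] (2 swaps)
After pass 2: [-8, 10, 9, 14, 18] (2 swaps)
Total swaps: 4


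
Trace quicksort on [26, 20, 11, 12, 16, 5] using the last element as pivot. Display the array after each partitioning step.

Partition 1: pivot=5 at index 0 -> [5, 20, 11, 12, 16, 26]
Partition 2: pivot=26 at index 5 -> [5, 20, 11, 12, 16, 26]
Partition 3: pivot=16 at index 3 -> [5, 11, 12, 16, 20, 26]
Partition 4: pivot=12 at index 2 -> [5, 11, 12, 16, 20, 26]


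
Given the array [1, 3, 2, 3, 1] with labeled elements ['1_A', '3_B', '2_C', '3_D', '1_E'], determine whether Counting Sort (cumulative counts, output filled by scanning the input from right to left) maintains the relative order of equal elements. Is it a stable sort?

Trace Counting Sort on the labeled array (the key is the number; the letter only tracks identity):
  Counts for values 0..3: [0, 2, 1, 2]
  Cumulative counts: [0, 2, 3, 5]
  Scan right to left: place 1_E at output index 1
  Scan right to left: place 3_D at output index 4
  Scan right to left: place 2_C at output index 2
  Scan right to left: place 3_B at output index 3
  Scan right to left: place 1_A at output index 0
  Output: [1_A, 1_E, 2_C, 3_B, 3_D]
Equal keys:
  value 1: originally 1_A, 1_E; after sorting 1_A, 1_E -> order preserved
  value 3: originally 3_B, 3_D; after sorting 3_B, 3_D -> order preserved
All equal keys kept their original relative order. Counting Sort is stable: scanning the input right to left with decreasing cumulative counts places later duplicates at later output positions.
Answer: Stable


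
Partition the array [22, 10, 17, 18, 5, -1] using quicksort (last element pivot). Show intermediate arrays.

Partition 1: pivot=-1 at index 0 -> [-1, 10, 17, 18, 5, 22]
Partition 2: pivot=22 at index 5 -> [-1, 10, 17, 18, 5, 22]
Partition 3: pivot=5 at index 1 -> [-1, 5, 17, 18, 10, 22]
Partition 4: pivot=10 at index 2 -> [-1, 5, 10, 18, 17, 22]
Partition 5: pivot=17 at index 3 -> [-1, 5, 10, 17, 18, 22]


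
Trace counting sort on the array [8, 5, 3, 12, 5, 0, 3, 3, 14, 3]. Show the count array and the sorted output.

Count array: [1, 0, 0, 4, 0, 2, 0, 0, 1, 0, 0, 0, 1, 0, 1]
(count[i] = number of elements equal to i)
Cumulative count: [1, 1, 1, 5, 5, 7, 7, 7, 8, 8, 8, 8, 9, 9, 10]
Sorted: [0, 3, 3, 3, 3, 5, 5, 8, 12, 14]


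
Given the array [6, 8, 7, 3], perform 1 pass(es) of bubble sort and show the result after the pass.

After pass 1: [6, 7, 3, 8] (2 swaps)
Total swaps: 2


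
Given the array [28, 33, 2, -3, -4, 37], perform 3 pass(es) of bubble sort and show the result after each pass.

After pass 1: [28, 2, -3, -4, 33, 37] (3 swaps)
After pass 2: [2, -3, -4, 28, 33, 37] (3 swaps)
After pass 3: [-3, -4, 2, 28, 33, 37] (2 swaps)
Total swaps: 8


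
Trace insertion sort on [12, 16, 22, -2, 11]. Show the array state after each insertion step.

First element 12 is already 'sorted'
Insert 16: shifted 0 elements -> [12, 16, 22, -2, 11]
Insert 22: shifted 0 elements -> [12, 16, 22, -2, 11]
Insert -2: shifted 3 elements -> [-2, 12, 16, 22, 11]
Insert 11: shifted 3 elements -> [-2, 11, 12, 16, 22]


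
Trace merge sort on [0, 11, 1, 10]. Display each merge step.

Divide and conquer:
  Merge [0] + [11] -> [0, 11]
  Merge [1] + [10] -> [1, 10]
  Merge [0, 11] + [1, 10] -> [0, 1, 10, 11]


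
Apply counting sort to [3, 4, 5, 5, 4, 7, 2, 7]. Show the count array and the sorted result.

Count array: [0, 0, 1, 1, 2, 2, 0, 2]
(count[i] = number of elements equal to i)
Cumulative count: [0, 0, 1, 2, 4, 6, 6, 8]
Sorted: [2, 3, 4, 4, 5, 5, 7, 7]


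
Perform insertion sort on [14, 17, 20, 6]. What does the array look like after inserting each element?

First element 14 is already 'sorted'
Insert 17: shifted 0 elements -> [14, 17, 20, 6]
Insert 20: shifted 0 elements -> [14, 17, 20, 6]
Insert 6: shifted 3 elements -> [6, 14, 17, 20]


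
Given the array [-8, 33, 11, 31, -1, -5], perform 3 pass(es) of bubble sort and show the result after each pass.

After pass 1: [-8, 11, 31, -1, -5, 33] (4 swaps)
After pass 2: [-8, 11, -1, -5, 31, 33] (2 swaps)
After pass 3: [-8, -1, -5, 11, 31, 33] (2 swaps)
Total swaps: 8


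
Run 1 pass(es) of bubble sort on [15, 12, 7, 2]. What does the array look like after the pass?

After pass 1: [12, 7, 2, 15] (3 swaps)
Total swaps: 3


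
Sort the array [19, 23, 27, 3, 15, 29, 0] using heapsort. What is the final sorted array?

Build heap: [29, 23, 27, 3, 15, 19, 0]
Extract 29: [27, 23, 19, 3, 15, 0, 29]
Extract 27: [23, 15, 19, 3, 0, 27, 29]
Extract 23: [19, 15, 0, 3, 23, 27, 29]
Extract 19: [15, 3, 0, 19, 23, 27, 29]
Extract 15: [3, 0, 15, 19, 23, 27, 29]
Extract 3: [0, 3, 15, 19, 23, 27, 29]


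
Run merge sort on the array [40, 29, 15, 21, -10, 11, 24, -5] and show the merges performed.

Divide and conquer:
  Merge [40] + [29] -> [29, 40]
  Merge [15] + [21] -> [15, 21]
  Merge [29, 40] + [15, 21] -> [15, 21, 29, 40]
  Merge [-10] + [11] -> [-10, 11]
  Merge [24] + [-5] -> [-5, 24]
  Merge [-10, 11] + [-5, 24] -> [-10, -5, 11, 24]
  Merge [15, 21, 29, 40] + [-10, -5, 11, 24] -> [-10, -5, 11, 15, 21, 24, 29, 40]


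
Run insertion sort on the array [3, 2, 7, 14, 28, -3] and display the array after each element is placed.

First element 3 is already 'sorted'
Insert 2: shifted 1 elements -> [2, 3, 7, 14, 28, -3]
Insert 7: shifted 0 elements -> [2, 3, 7, 14, 28, -3]
Insert 14: shifted 0 elements -> [2, 3, 7, 14, 28, -3]
Insert 28: shifted 0 elements -> [2, 3, 7, 14, 28, -3]
Insert -3: shifted 5 elements -> [-3, 2, 3, 7, 14, 28]


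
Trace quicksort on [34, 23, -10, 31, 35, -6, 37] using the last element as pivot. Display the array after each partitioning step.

Partition 1: pivot=37 at index 6 -> [34, 23, -10, 31, 35, -6, 37]
Partition 2: pivot=-6 at index 1 -> [-10, -6, 34, 31, 35, 23, 37]
Partition 3: pivot=23 at index 2 -> [-10, -6, 23, 31, 35, 34, 37]
Partition 4: pivot=34 at index 4 -> [-10, -6, 23, 31, 34, 35, 37]


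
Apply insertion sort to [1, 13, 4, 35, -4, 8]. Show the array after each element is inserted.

First element 1 is already 'sorted'
Insert 13: shifted 0 elements -> [1, 13, 4, 35, -4, 8]
Insert 4: shifted 1 elements -> [1, 4, 13, 35, -4, 8]
Insert 35: shifted 0 elements -> [1, 4, 13, 35, -4, 8]
Insert -4: shifted 4 elements -> [-4, 1, 4, 13, 35, 8]
Insert 8: shifted 2 elements -> [-4, 1, 4, 8, 13, 35]


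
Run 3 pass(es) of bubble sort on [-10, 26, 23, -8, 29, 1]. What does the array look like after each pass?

After pass 1: [-10, 23, -8, 26, 1, 29] (3 swaps)
After pass 2: [-10, -8, 23, 1, 26, 29] (2 swaps)
After pass 3: [-10, -8, 1, 23, 26, 29] (1 swaps)
Total swaps: 6


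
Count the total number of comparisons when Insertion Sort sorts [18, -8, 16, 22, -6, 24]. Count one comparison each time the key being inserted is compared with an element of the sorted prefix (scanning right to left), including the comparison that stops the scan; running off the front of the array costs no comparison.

Insert -8: 18 > -8 (shift), reached front = 1 comparison(s) -> [-8, 18, 16, 22, -6, 24]
Insert 16: 18 > 16 (shift), -8 <= 16 (stop) = 2 comparison(s) -> [-8, 16, 18, 22, -6, 24]
Insert 22: 18 <= 22 (stop) = 1 comparison(s) -> [-8, 16, 18, 22, -6, 24]
Insert -6: 22 > -6 (shift), 18 > -6 (shift), 16 > -6 (shift), -8 <= -6 (stop) = 4 comparison(s) -> [-8, -6, 16, 18, 22, 24]
Insert 24: 22 <= 24 (stop) = 1 comparison(s) -> [-8, -6, 16, 18, 22, 24]
Total comparisons: 1 + 2 + 1 + 4 + 1 = 9


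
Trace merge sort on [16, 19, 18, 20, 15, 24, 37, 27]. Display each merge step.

Divide and conquer:
  Merge [16] + [19] -> [16, 19]
  Merge [18] + [20] -> [18, 20]
  Merge [16, 19] + [18, 20] -> [16, 18, 19, 20]
  Merge [15] + [24] -> [15, 24]
  Merge [37] + [27] -> [27, 37]
  Merge [15, 24] + [27, 37] -> [15, 24, 27, 37]
  Merge [16, 18, 19, 20] + [15, 24, 27, 37] -> [15, 16, 18, 19, 20, 24, 27, 37]


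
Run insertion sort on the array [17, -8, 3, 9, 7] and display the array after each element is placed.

First element 17 is already 'sorted'
Insert -8: shifted 1 elements -> [-8, 17, 3, 9, 7]
Insert 3: shifted 1 elements -> [-8, 3, 17, 9, 7]
Insert 9: shifted 1 elements -> [-8, 3, 9, 17, 7]
Insert 7: shifted 2 elements -> [-8, 3, 7, 9, 17]


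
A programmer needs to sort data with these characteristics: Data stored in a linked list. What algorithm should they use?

Best choice: Merge sort
Reason: Merge sort doesn't require random access; can be done in O(1) extra space for linked lists


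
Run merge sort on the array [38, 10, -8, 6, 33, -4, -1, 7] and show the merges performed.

Divide and conquer:
  Merge [38] + [10] -> [10, 38]
  Merge [-8] + [6] -> [-8, 6]
  Merge [10, 38] + [-8, 6] -> [-8, 6, 10, 38]
  Merge [33] + [-4] -> [-4, 33]
  Merge [-1] + [7] -> [-1, 7]
  Merge [-4, 33] + [-1, 7] -> [-4, -1, 7, 33]
  Merge [-8, 6, 10, 38] + [-4, -1, 7, 33] -> [-8, -4, -1, 6, 7, 10, 33, 38]


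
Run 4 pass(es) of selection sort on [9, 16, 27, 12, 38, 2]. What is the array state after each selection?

Pass 1: Select minimum 2 at index 5, swap -> [2, 16, 27, 12, 38, 9]
Pass 2: Select minimum 9 at index 5, swap -> [2, 9, 27, 12, 38, 16]
Pass 3: Select minimum 12 at index 3, swap -> [2, 9, 12, 27, 38, 16]
Pass 4: Select minimum 16 at index 5, swap -> [2, 9, 12, 16, 38, 27]


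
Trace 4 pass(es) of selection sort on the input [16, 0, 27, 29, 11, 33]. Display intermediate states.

Pass 1: Select minimum 0 at index 1, swap -> [0, 16, 27, 29, 11, 33]
Pass 2: Select minimum 11 at index 4, swap -> [0, 11, 27, 29, 16, 33]
Pass 3: Select minimum 16 at index 4, swap -> [0, 11, 16, 29, 27, 33]
Pass 4: Select minimum 27 at index 4, swap -> [0, 11, 16, 27, 29, 33]


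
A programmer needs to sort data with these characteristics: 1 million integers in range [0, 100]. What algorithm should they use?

Best choice: Counting sort
Reason: O(n + k) where k=100 is small; linear time beats O(n log n)


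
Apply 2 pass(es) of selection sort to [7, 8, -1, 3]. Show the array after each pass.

Pass 1: Select minimum -1 at index 2, swap -> [-1, 8, 7, 3]
Pass 2: Select minimum 3 at index 3, swap -> [-1, 3, 7, 8]


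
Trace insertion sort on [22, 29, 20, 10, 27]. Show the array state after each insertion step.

First element 22 is already 'sorted'
Insert 29: shifted 0 elements -> [22, 29, 20, 10, 27]
Insert 20: shifted 2 elements -> [20, 22, 29, 10, 27]
Insert 10: shifted 3 elements -> [10, 20, 22, 29, 27]
Insert 27: shifted 1 elements -> [10, 20, 22, 27, 29]


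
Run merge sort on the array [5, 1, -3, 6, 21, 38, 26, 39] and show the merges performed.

Divide and conquer:
  Merge [5] + [1] -> [1, 5]
  Merge [-3] + [6] -> [-3, 6]
  Merge [1, 5] + [-3, 6] -> [-3, 1, 5, 6]
  Merge [21] + [38] -> [21, 38]
  Merge [26] + [39] -> [26, 39]
  Merge [21, 38] + [26, 39] -> [21, 26, 38, 39]
  Merge [-3, 1, 5, 6] + [21, 26, 38, 39] -> [-3, 1, 5, 6, 21, 26, 38, 39]


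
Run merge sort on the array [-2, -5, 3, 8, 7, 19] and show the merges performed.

Divide and conquer:
  Merge [-5] + [3] -> [-5, 3]
  Merge [-2] + [-5, 3] -> [-5, -2, 3]
  Merge [7] + [19] -> [7, 19]
  Merge [8] + [7, 19] -> [7, 8, 19]
  Merge [-5, -2, 3] + [7, 8, 19] -> [-5, -2, 3, 7, 8, 19]


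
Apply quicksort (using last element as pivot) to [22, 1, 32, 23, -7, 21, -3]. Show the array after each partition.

Partition 1: pivot=-3 at index 1 -> [-7, -3, 32, 23, 22, 21, 1]
Partition 2: pivot=1 at index 2 -> [-7, -3, 1, 23, 22, 21, 32]
Partition 3: pivot=32 at index 6 -> [-7, -3, 1, 23, 22, 21, 32]
Partition 4: pivot=21 at index 3 -> [-7, -3, 1, 21, 22, 23, 32]
Partition 5: pivot=23 at index 5 -> [-7, -3, 1, 21, 22, 23, 32]


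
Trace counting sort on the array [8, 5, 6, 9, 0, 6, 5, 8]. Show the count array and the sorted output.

Count array: [1, 0, 0, 0, 0, 2, 2, 0, 2, 1]
(count[i] = number of elements equal to i)
Cumulative count: [1, 1, 1, 1, 1, 3, 5, 5, 7, 8]
Sorted: [0, 5, 5, 6, 6, 8, 8, 9]


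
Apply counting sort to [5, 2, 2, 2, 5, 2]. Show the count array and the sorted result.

Count array: [0, 0, 4, 0, 0, 2]
(count[i] = number of elements equal to i)
Cumulative count: [0, 0, 4, 4, 4, 6]
Sorted: [2, 2, 2, 2, 5, 5]


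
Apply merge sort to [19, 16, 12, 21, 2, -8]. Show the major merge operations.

Divide and conquer:
  Merge [16] + [12] -> [12, 16]
  Merge [19] + [12, 16] -> [12, 16, 19]
  Merge [2] + [-8] -> [-8, 2]
  Merge [21] + [-8, 2] -> [-8, 2, 21]
  Merge [12, 16, 19] + [-8, 2, 21] -> [-8, 2, 12, 16, 19, 21]


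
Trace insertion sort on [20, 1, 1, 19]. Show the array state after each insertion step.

First element 20 is already 'sorted'
Insert 1: shifted 1 elements -> [1, 20, 1, 19]
Insert 1: shifted 1 elements -> [1, 1, 20, 19]
Insert 19: shifted 1 elements -> [1, 1, 19, 20]


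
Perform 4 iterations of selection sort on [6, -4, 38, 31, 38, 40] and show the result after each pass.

Pass 1: Select minimum -4 at index 1, swap -> [-4, 6, 38, 31, 38, 40]
Pass 2: Select minimum 6 at index 1, swap -> [-4, 6, 38, 31, 38, 40]
Pass 3: Select minimum 31 at index 3, swap -> [-4, 6, 31, 38, 38, 40]
Pass 4: Select minimum 38 at index 3, swap -> [-4, 6, 31, 38, 38, 40]


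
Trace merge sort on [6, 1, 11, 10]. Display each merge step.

Divide and conquer:
  Merge [6] + [1] -> [1, 6]
  Merge [11] + [10] -> [10, 11]
  Merge [1, 6] + [10, 11] -> [1, 6, 10, 11]


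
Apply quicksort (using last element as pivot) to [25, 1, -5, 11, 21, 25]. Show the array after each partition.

Partition 1: pivot=25 at index 5 -> [25, 1, -5, 11, 21, 25]
Partition 2: pivot=21 at index 3 -> [1, -5, 11, 21, 25, 25]
Partition 3: pivot=11 at index 2 -> [1, -5, 11, 21, 25, 25]
Partition 4: pivot=-5 at index 0 -> [-5, 1, 11, 21, 25, 25]


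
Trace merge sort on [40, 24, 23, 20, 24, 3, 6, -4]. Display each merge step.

Divide and conquer:
  Merge [40] + [24] -> [24, 40]
  Merge [23] + [20] -> [20, 23]
  Merge [24, 40] + [20, 23] -> [20, 23, 24, 40]
  Merge [24] + [3] -> [3, 24]
  Merge [6] + [-4] -> [-4, 6]
  Merge [3, 24] + [-4, 6] -> [-4, 3, 6, 24]
  Merge [20, 23, 24, 40] + [-4, 3, 6, 24] -> [-4, 3, 6, 20, 23, 24, 24, 40]


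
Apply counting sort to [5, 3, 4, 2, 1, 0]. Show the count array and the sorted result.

Count array: [1, 1, 1, 1, 1, 1]
(count[i] = number of elements equal to i)
Cumulative count: [1, 2, 3, 4, 5, 6]
Sorted: [0, 1, 2, 3, 4, 5]


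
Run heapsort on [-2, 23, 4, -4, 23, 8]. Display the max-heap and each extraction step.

Build heap: [23, 23, 8, -4, -2, 4]
Extract 23: [23, 4, 8, -4, -2, 23]
Extract 23: [8, 4, -2, -4, 23, 23]
Extract 8: [4, -4, -2, 8, 23, 23]
Extract 4: [-2, -4, 4, 8, 23, 23]
Extract -2: [-4, -2, 4, 8, 23, 23]


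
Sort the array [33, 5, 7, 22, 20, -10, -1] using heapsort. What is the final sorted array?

Build heap: [33, 22, 7, 5, 20, -10, -1]
Extract 33: [22, 20, 7, 5, -1, -10, 33]
Extract 22: [20, 5, 7, -10, -1, 22, 33]
Extract 20: [7, 5, -1, -10, 20, 22, 33]
Extract 7: [5, -10, -1, 7, 20, 22, 33]
Extract 5: [-1, -10, 5, 7, 20, 22, 33]
Extract -1: [-10, -1, 5, 7, 20, 22, 33]


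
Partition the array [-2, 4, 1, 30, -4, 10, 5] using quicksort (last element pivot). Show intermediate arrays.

Partition 1: pivot=5 at index 4 -> [-2, 4, 1, -4, 5, 10, 30]
Partition 2: pivot=-4 at index 0 -> [-4, 4, 1, -2, 5, 10, 30]
Partition 3: pivot=-2 at index 1 -> [-4, -2, 1, 4, 5, 10, 30]
Partition 4: pivot=4 at index 3 -> [-4, -2, 1, 4, 5, 10, 30]
Partition 5: pivot=30 at index 6 -> [-4, -2, 1, 4, 5, 10, 30]


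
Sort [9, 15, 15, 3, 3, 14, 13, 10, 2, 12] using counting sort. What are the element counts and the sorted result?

Count array: [0, 0, 1, 2, 0, 0, 0, 0, 0, 1, 1, 0, 1, 1, 1, 2]
(count[i] = number of elements equal to i)
Cumulative count: [0, 0, 1, 3, 3, 3, 3, 3, 3, 4, 5, 5, 6, 7, 8, 10]
Sorted: [2, 3, 3, 9, 10, 12, 13, 14, 15, 15]


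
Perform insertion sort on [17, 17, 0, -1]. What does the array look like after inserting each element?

First element 17 is already 'sorted'
Insert 17: shifted 0 elements -> [17, 17, 0, -1]
Insert 0: shifted 2 elements -> [0, 17, 17, -1]
Insert -1: shifted 3 elements -> [-1, 0, 17, 17]


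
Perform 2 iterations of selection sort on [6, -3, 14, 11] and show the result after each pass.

Pass 1: Select minimum -3 at index 1, swap -> [-3, 6, 14, 11]
Pass 2: Select minimum 6 at index 1, swap -> [-3, 6, 14, 11]


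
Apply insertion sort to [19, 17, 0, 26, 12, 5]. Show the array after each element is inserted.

First element 19 is already 'sorted'
Insert 17: shifted 1 elements -> [17, 19, 0, 26, 12, 5]
Insert 0: shifted 2 elements -> [0, 17, 19, 26, 12, 5]
Insert 26: shifted 0 elements -> [0, 17, 19, 26, 12, 5]
Insert 12: shifted 3 elements -> [0, 12, 17, 19, 26, 5]
Insert 5: shifted 4 elements -> [0, 5, 12, 17, 19, 26]


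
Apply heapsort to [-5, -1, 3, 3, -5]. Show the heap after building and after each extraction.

Build heap: [3, -1, 3, -5, -5]
Extract 3: [3, -1, -5, -5, 3]
Extract 3: [-1, -5, -5, 3, 3]
Extract -1: [-5, -5, -1, 3, 3]
Extract -5: [-5, -5, -1, 3, 3]


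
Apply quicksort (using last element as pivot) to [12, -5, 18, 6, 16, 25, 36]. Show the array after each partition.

Partition 1: pivot=36 at index 6 -> [12, -5, 18, 6, 16, 25, 36]
Partition 2: pivot=25 at index 5 -> [12, -5, 18, 6, 16, 25, 36]
Partition 3: pivot=16 at index 3 -> [12, -5, 6, 16, 18, 25, 36]
Partition 4: pivot=6 at index 1 -> [-5, 6, 12, 16, 18, 25, 36]


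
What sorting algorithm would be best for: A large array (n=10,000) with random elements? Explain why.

Best choice: Quicksort or Mergesort
Reason: Both have O(n log n) average case; quicksort has lower constant factors


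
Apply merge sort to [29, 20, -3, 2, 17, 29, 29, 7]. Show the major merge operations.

Divide and conquer:
  Merge [29] + [20] -> [20, 29]
  Merge [-3] + [2] -> [-3, 2]
  Merge [20, 29] + [-3, 2] -> [-3, 2, 20, 29]
  Merge [17] + [29] -> [17, 29]
  Merge [29] + [7] -> [7, 29]
  Merge [17, 29] + [7, 29] -> [7, 17, 29, 29]
  Merge [-3, 2, 20, 29] + [7, 17, 29, 29] -> [-3, 2, 7, 17, 20, 29, 29, 29]


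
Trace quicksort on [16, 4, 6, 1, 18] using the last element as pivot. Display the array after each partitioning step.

Partition 1: pivot=18 at index 4 -> [16, 4, 6, 1, 18]
Partition 2: pivot=1 at index 0 -> [1, 4, 6, 16, 18]
Partition 3: pivot=16 at index 3 -> [1, 4, 6, 16, 18]
Partition 4: pivot=6 at index 2 -> [1, 4, 6, 16, 18]


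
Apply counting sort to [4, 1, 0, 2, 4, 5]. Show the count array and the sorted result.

Count array: [1, 1, 1, 0, 2, 1]
(count[i] = number of elements equal to i)
Cumulative count: [1, 2, 3, 3, 5, 6]
Sorted: [0, 1, 2, 4, 4, 5]


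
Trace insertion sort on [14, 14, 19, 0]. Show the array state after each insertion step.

First element 14 is already 'sorted'
Insert 14: shifted 0 elements -> [14, 14, 19, 0]
Insert 19: shifted 0 elements -> [14, 14, 19, 0]
Insert 0: shifted 3 elements -> [0, 14, 14, 19]


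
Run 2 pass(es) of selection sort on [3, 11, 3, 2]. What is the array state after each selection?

Pass 1: Select minimum 2 at index 3, swap -> [2, 11, 3, 3]
Pass 2: Select minimum 3 at index 2, swap -> [2, 3, 11, 3]


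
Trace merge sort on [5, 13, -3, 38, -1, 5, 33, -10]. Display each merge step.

Divide and conquer:
  Merge [5] + [13] -> [5, 13]
  Merge [-3] + [38] -> [-3, 38]
  Merge [5, 13] + [-3, 38] -> [-3, 5, 13, 38]
  Merge [-1] + [5] -> [-1, 5]
  Merge [33] + [-10] -> [-10, 33]
  Merge [-1, 5] + [-10, 33] -> [-10, -1, 5, 33]
  Merge [-3, 5, 13, 38] + [-10, -1, 5, 33] -> [-10, -3, -1, 5, 5, 13, 33, 38]


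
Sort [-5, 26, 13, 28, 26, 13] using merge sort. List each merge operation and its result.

Divide and conquer:
  Merge [26] + [13] -> [13, 26]
  Merge [-5] + [13, 26] -> [-5, 13, 26]
  Merge [26] + [13] -> [13, 26]
  Merge [28] + [13, 26] -> [13, 26, 28]
  Merge [-5, 13, 26] + [13, 26, 28] -> [-5, 13, 13, 26, 26, 28]


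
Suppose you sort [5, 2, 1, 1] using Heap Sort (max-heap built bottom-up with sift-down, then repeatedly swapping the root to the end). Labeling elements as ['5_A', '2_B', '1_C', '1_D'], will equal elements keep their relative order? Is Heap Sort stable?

Trace Heap Sort on the labeled array (the key is the number; the letter only tracks identity):
  Build max-heap: [5_A, 2_B, 1_C, 1_D]
  Swap root 5_A to index 3, re-heapify first 3 -> [2_B, 1_D, 1_C, 5_A]
  Swap root 2_B to index 2, re-heapify first 2 -> [1_C, 1_D, 2_B, 5_A]
  Swap root 1_C to index 1, re-heapify first 1 -> [1_D, 1_C, 2_B, 5_A]
Final order: [1_D, 1_C, 2_B, 5_A]
Equal keys:
  value 1: originally 1_C, 1_D; after sorting 1_D, 1_C -> order changed
Equal keys were reordered, so Heap Sort is not stable: heap construction and root-to-end swaps move elements without regard to the original order of equal keys. (One such input is enough; an unstable sort may happen to preserve order on other inputs, but it gives no guarantee.)
Answer: Not stable


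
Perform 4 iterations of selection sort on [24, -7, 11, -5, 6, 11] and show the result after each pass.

Pass 1: Select minimum -7 at index 1, swap -> [-7, 24, 11, -5, 6, 11]
Pass 2: Select minimum -5 at index 3, swap -> [-7, -5, 11, 24, 6, 11]
Pass 3: Select minimum 6 at index 4, swap -> [-7, -5, 6, 24, 11, 11]
Pass 4: Select minimum 11 at index 4, swap -> [-7, -5, 6, 11, 24, 11]


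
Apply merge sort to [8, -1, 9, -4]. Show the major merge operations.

Divide and conquer:
  Merge [8] + [-1] -> [-1, 8]
  Merge [9] + [-4] -> [-4, 9]
  Merge [-1, 8] + [-4, 9] -> [-4, -1, 8, 9]


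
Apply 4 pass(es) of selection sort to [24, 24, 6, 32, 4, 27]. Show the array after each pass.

Pass 1: Select minimum 4 at index 4, swap -> [4, 24, 6, 32, 24, 27]
Pass 2: Select minimum 6 at index 2, swap -> [4, 6, 24, 32, 24, 27]
Pass 3: Select minimum 24 at index 2, swap -> [4, 6, 24, 32, 24, 27]
Pass 4: Select minimum 24 at index 4, swap -> [4, 6, 24, 24, 32, 27]


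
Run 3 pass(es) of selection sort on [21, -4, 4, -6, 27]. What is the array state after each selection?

Pass 1: Select minimum -6 at index 3, swap -> [-6, -4, 4, 21, 27]
Pass 2: Select minimum -4 at index 1, swap -> [-6, -4, 4, 21, 27]
Pass 3: Select minimum 4 at index 2, swap -> [-6, -4, 4, 21, 27]


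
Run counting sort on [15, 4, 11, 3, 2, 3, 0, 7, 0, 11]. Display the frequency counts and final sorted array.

Count array: [2, 0, 1, 2, 1, 0, 0, 1, 0, 0, 0, 2, 0, 0, 0, 1]
(count[i] = number of elements equal to i)
Cumulative count: [2, 2, 3, 5, 6, 6, 6, 7, 7, 7, 7, 9, 9, 9, 9, 10]
Sorted: [0, 0, 2, 3, 3, 4, 7, 11, 11, 15]


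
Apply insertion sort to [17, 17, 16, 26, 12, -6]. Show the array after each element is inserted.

First element 17 is already 'sorted'
Insert 17: shifted 0 elements -> [17, 17, 16, 26, 12, -6]
Insert 16: shifted 2 elements -> [16, 17, 17, 26, 12, -6]
Insert 26: shifted 0 elements -> [16, 17, 17, 26, 12, -6]
Insert 12: shifted 4 elements -> [12, 16, 17, 17, 26, -6]
Insert -6: shifted 5 elements -> [-6, 12, 16, 17, 17, 26]


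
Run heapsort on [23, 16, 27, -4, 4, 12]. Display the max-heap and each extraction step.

Build heap: [27, 16, 23, -4, 4, 12]
Extract 27: [23, 16, 12, -4, 4, 27]
Extract 23: [16, 4, 12, -4, 23, 27]
Extract 16: [12, 4, -4, 16, 23, 27]
Extract 12: [4, -4, 12, 16, 23, 27]
Extract 4: [-4, 4, 12, 16, 23, 27]


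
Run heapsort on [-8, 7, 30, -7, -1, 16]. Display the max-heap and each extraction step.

Build heap: [30, 7, 16, -7, -1, -8]
Extract 30: [16, 7, -8, -7, -1, 30]
Extract 16: [7, -1, -8, -7, 16, 30]
Extract 7: [-1, -7, -8, 7, 16, 30]
Extract -1: [-7, -8, -1, 7, 16, 30]
Extract -7: [-8, -7, -1, 7, 16, 30]


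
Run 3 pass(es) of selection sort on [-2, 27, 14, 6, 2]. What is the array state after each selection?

Pass 1: Select minimum -2 at index 0, swap -> [-2, 27, 14, 6, 2]
Pass 2: Select minimum 2 at index 4, swap -> [-2, 2, 14, 6, 27]
Pass 3: Select minimum 6 at index 3, swap -> [-2, 2, 6, 14, 27]


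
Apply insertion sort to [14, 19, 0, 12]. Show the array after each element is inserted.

First element 14 is already 'sorted'
Insert 19: shifted 0 elements -> [14, 19, 0, 12]
Insert 0: shifted 2 elements -> [0, 14, 19, 12]
Insert 12: shifted 2 elements -> [0, 12, 14, 19]


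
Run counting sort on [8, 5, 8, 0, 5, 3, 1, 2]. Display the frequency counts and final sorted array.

Count array: [1, 1, 1, 1, 0, 2, 0, 0, 2]
(count[i] = number of elements equal to i)
Cumulative count: [1, 2, 3, 4, 4, 6, 6, 6, 8]
Sorted: [0, 1, 2, 3, 5, 5, 8, 8]


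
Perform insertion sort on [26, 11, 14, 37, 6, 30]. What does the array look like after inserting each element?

First element 26 is already 'sorted'
Insert 11: shifted 1 elements -> [11, 26, 14, 37, 6, 30]
Insert 14: shifted 1 elements -> [11, 14, 26, 37, 6, 30]
Insert 37: shifted 0 elements -> [11, 14, 26, 37, 6, 30]
Insert 6: shifted 4 elements -> [6, 11, 14, 26, 37, 30]
Insert 30: shifted 1 elements -> [6, 11, 14, 26, 30, 37]


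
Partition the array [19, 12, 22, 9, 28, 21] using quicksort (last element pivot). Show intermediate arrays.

Partition 1: pivot=21 at index 3 -> [19, 12, 9, 21, 28, 22]
Partition 2: pivot=9 at index 0 -> [9, 12, 19, 21, 28, 22]
Partition 3: pivot=19 at index 2 -> [9, 12, 19, 21, 28, 22]
Partition 4: pivot=22 at index 4 -> [9, 12, 19, 21, 22, 28]
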